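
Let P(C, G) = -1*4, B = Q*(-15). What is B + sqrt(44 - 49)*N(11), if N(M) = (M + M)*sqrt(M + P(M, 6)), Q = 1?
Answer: -15 + 22*I*sqrt(35) ≈ -15.0 + 130.15*I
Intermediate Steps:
B = -15 (B = 1*(-15) = -15)
P(C, G) = -4
N(M) = 2*M*sqrt(-4 + M) (N(M) = (M + M)*sqrt(M - 4) = (2*M)*sqrt(-4 + M) = 2*M*sqrt(-4 + M))
B + sqrt(44 - 49)*N(11) = -15 + sqrt(44 - 49)*(2*11*sqrt(-4 + 11)) = -15 + sqrt(-5)*(2*11*sqrt(7)) = -15 + (I*sqrt(5))*(22*sqrt(7)) = -15 + 22*I*sqrt(35)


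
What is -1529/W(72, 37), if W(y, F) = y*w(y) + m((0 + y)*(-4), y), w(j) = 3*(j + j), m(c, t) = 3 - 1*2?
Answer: -1529/31105 ≈ -0.049156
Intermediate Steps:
m(c, t) = 1 (m(c, t) = 3 - 2 = 1)
w(j) = 6*j (w(j) = 3*(2*j) = 6*j)
W(y, F) = 1 + 6*y² (W(y, F) = y*(6*y) + 1 = 6*y² + 1 = 1 + 6*y²)
-1529/W(72, 37) = -1529/(1 + 6*72²) = -1529/(1 + 6*5184) = -1529/(1 + 31104) = -1529/31105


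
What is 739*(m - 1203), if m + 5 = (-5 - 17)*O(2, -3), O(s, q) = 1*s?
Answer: -925228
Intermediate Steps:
O(s, q) = s
m = -49 (m = -5 + (-5 - 17)*2 = -5 - 22*2 = -5 - 44 = -49)
739*(m - 1203) = 739*(-49 - 1203) = 739*(-1252) = -925228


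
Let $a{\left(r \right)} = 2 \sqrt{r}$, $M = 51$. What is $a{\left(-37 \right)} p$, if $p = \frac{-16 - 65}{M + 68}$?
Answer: $- \frac{162 i \sqrt{37}}{119} \approx - 8.2807 i$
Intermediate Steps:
$p = - \frac{81}{119}$ ($p = \frac{-16 - 65}{51 + 68} = - \frac{81}{119} \approx -0.68067$)
$a{\left(-37 \right)} p = 2 \sqrt{-37} \left(- \frac{81}{119}\right) = 2 i \sqrt{37} \left(- \frac{81}{119}\right) = - \frac{162 i \sqrt{37}}{119}$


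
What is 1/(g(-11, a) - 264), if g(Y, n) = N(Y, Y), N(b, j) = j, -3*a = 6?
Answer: -1/275 ≈ -0.0036364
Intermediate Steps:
a = -2 (a = -⅓*6 = -2)
g(Y, n) = Y
1/(g(-11, a) - 264) = 1/(-11 - 264) = 1/(-275) = -1/275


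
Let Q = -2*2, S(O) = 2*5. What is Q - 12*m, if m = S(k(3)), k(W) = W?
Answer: -124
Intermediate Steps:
S(O) = 10
Q = -4
m = 10
Q - 12*m = -4 - 12*10 = -4 - 120 = -124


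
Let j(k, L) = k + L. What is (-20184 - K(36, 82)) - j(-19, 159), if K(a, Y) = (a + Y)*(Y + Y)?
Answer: -39676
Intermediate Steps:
K(a, Y) = 2*Y*(Y + a) (K(a, Y) = (Y + a)*(2*Y) = 2*Y*(Y + a))
j(k, L) = L + k
(-20184 - K(36, 82)) - j(-19, 159) = (-20184 - 2*82*(82 + 36)) - (159 - 19) = (-20184 - 2*82*118) - 1*140 = (-20184 - 1*19352) - 140 = (-20184 - 19352) - 140 = -39536 - 140 = -39676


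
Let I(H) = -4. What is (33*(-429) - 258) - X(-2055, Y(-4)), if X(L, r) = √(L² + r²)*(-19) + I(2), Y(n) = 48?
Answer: -14411 + 57*√469481 ≈ 24645.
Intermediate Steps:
X(L, r) = -4 - 19*√(L² + r²) (X(L, r) = √(L² + r²)*(-19) - 4 = -19*√(L² + r²) - 4 = -4 - 19*√(L² + r²))
(33*(-429) - 258) - X(-2055, Y(-4)) = (33*(-429) - 258) - (-4 - 19*√((-2055)² + 48²)) = (-14157 - 258) - (-4 - 19*√(4223025 + 2304)) = -14415 - (-4 - 57*√469481) = -14415 + (4 + 57*√469481) = -14411 + 57*√469481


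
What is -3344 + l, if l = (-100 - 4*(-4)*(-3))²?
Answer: 18560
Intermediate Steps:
l = 21904 (l = (-100 + 16*(-3))² = (-100 - 48)² = (-148)² = 21904)
-3344 + l = -3344 + 21904 = 18560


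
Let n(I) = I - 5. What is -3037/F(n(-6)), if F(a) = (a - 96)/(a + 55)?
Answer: 133628/107 ≈ 1248.9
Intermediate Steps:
n(I) = -5 + I
F(a) = (-96 + a)/(55 + a)
-3037/F(n(-6)) = -3037*(55 + (-5 - 6))/(-96 + (-5 - 6)) = -3037*(55 - 11)/(-96 - 11) = -3037/(-107/44) = -3037*(-44/107) = 133628/107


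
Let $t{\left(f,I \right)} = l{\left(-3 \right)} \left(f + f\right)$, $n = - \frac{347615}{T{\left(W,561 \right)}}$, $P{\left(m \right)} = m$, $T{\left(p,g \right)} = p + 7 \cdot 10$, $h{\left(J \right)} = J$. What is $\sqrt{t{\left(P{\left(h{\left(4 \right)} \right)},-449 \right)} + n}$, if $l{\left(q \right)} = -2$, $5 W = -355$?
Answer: $\sqrt{347599} \approx 589.58$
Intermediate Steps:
$W = -71$ ($W = \frac{1}{5} \left(-355\right) = -71$)
$T{\left(p,g \right)} = 70 + p$ ($T{\left(p,g \right)} = p + 70 = 70 + p$)
$n = 347615$ ($n = - \frac{347615}{70 - 71} = - \frac{347615}{-1} = \left(-347615\right) \left(-1\right) = 347615$)
$t{\left(f,I \right)} = - 4 f$ ($t{\left(f,I \right)} = - 2 \left(f + f\right) = - 2 \cdot 2 f = - 4 f$)
$\sqrt{t{\left(P{\left(h{\left(4 \right)} \right)},-449 \right)} + n} = \sqrt{\left(-4\right) 4 + 347615} = \sqrt{-16 + 347615} = \sqrt{347599}$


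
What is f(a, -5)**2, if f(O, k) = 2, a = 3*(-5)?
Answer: 4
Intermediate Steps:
a = -15
f(a, -5)**2 = 2**2 = 4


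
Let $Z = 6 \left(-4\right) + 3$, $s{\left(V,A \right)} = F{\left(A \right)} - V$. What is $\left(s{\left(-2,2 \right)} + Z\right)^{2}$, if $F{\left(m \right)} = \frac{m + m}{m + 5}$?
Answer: $\frac{16641}{49} \approx 339.61$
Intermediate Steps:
$F{\left(m \right)} = \frac{2 m}{5 + m}$
$s{\left(V,A \right)} = - V + \frac{2 A}{5 + A}$ ($s{\left(V,A \right)} = \frac{2 A}{5 + A} - V = - V + \frac{2 A}{5 + A}$)
$Z = -21$ ($Z = -24 + 3 = -21$)
$\left(s{\left(-2,2 \right)} + Z\right)^{2} = \left(\frac{2 \cdot 2 - - 2 \left(5 + 2\right)}{5 + 2} - 21\right)^{2} = \left(\frac{4 - \left(-2\right) 7}{7} - 21\right)^{2} = \left(\frac{4 + 14}{7} - 21\right)^{2} = \left(\frac{1}{7} \cdot 18 - 21\right)^{2} = \left(\frac{18}{7} - 21\right)^{2} = \left(- \frac{129}{7}\right)^{2} = \frac{16641}{49}$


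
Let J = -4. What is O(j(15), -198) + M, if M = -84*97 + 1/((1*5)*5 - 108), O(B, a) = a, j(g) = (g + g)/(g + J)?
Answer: -692719/83 ≈ -8346.0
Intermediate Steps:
j(g) = 2*g/(-4 + g) (j(g) = (g + g)/(g - 4) = (2*g)/(-4 + g) = 2*g/(-4 + g))
M = -676285/83 (M = -8148 + 1/(5*5 - 108) = -8148 + 1/(25 - 108) = -8148 + 1/(-83) = -8148 - 1/83 = -676285/83 ≈ -8148.0)
O(j(15), -198) + M = -198 - 676285/83 = -692719/83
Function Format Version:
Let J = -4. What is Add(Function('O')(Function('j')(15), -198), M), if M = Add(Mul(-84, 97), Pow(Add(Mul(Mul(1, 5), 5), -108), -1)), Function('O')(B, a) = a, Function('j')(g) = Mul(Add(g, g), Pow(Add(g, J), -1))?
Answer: Rational(-692719, 83) ≈ -8346.0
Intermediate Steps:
Function('j')(g) = Mul(2, g, Pow(Add(-4, g), -1)) (Function('j')(g) = Mul(Add(g, g), Pow(Add(g, -4), -1)) = Mul(Mul(2, g), Pow(Add(-4, g), -1)) = Mul(2, g, Pow(Add(-4, g), -1)))
M = Rational(-676285, 83) (M = Add(-8148, Pow(Add(Mul(5, 5), -108), -1)) = Add(-8148, Pow(Add(25, -108), -1)) = Add(-8148, Pow(-83, -1)) = Add(-8148, Rational(-1, 83)) = Rational(-676285, 83) ≈ -8148.0)
Add(Function('O')(Function('j')(15), -198), M) = Add(-198, Rational(-676285, 83)) = Rational(-692719, 83)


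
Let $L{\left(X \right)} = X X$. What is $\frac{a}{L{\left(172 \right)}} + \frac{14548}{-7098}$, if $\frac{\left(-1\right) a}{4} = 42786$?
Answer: $- \frac{102823009}{13124202} \approx -7.8346$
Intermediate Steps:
$a = -171144$ ($a = \left(-4\right) 42786 = -171144$)
$L{\left(X \right)} = X^{2}$
$\frac{a}{L{\left(172 \right)}} + \frac{14548}{-7098} = - \frac{171144}{172^{2}} + \frac{14548}{-7098} = - \frac{171144}{29584} + 14548 \left(- \frac{1}{7098}\right) = \left(-171144\right) \frac{1}{29584} - \frac{7274}{3549} = - \frac{21393}{3698} - \frac{7274}{3549} = - \frac{102823009}{13124202}$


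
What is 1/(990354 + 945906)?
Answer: 1/1936260 ≈ 5.1646e-7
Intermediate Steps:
1/(990354 + 945906) = 1/1936260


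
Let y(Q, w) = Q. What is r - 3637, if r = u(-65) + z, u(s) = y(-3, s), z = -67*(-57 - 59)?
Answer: 4132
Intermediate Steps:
z = 7772 (z = -67*(-116) = 7772)
u(s) = -3
r = 7769 (r = -3 + 7772 = 7769)
r - 3637 = 7769 - 3637 = 4132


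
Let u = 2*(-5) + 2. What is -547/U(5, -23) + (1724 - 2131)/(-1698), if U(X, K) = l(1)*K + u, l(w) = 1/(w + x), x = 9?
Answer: 9329981/174894 ≈ 53.346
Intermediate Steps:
u = -8 (u = -10 + 2 = -8)
l(w) = 1/(9 + w) (l(w) = 1/(w + 9) = 1/(9 + w))
U(X, K) = -8 + K/10 (U(X, K) = K/(9 + 1) - 8 = K/10 - 8 = -8 + K/10)
-547/U(5, -23) + (1724 - 2131)/(-1698) = -547/(-8 + (⅒)*(-23)) + (1724 - 2131)/(-1698) = -547/(-8 - 23/10) - 407*(-1/1698) = -547/(-103/10) + 407/1698 = -547*(-10/103) + 407/1698 = 5470/103 + 407/1698 = 9329981/174894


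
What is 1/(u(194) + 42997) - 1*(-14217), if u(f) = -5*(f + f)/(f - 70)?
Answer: 18943043605/1332422 ≈ 14217.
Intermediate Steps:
u(f) = -10*f/(-70 + f) (u(f) = -5*2*f/(-70 + f) = -10*f/(-70 + f))
1/(u(194) + 42997) - 1*(-14217) = 1/(-10*194/(-70 + 194) + 42997) - 1*(-14217) = 1/(-10*194/124 + 42997) + 14217 = 1/(-10*194*1/124 + 42997) + 14217 = 1/(-485/31 + 42997) + 14217 = 1/(1332422/31) + 14217 = 31/1332422 + 14217 = 18943043605/1332422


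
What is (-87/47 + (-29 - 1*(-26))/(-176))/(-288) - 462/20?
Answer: -91694651/3970560 ≈ -23.094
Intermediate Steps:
(-87/47 + (-29 - 1*(-26))/(-176))/(-288) - 462/20 = (-87*1/47 + (-29 + 26)*(-1/176))*(-1/288) - 462*1/20 = (-87/47 - 3*(-1/176))*(-1/288) - 231/10 = (-87/47 + 3/176)*(-1/288) - 231/10 = -15171/8272*(-1/288) - 231/10 = 5057/794112 - 231/10 = -91694651/3970560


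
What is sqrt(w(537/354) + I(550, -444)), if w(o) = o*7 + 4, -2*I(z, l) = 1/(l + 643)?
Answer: 2*sqrt(503712382)/11741 ≈ 3.8231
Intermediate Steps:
I(z, l) = -1/(2*(643 + l)) (I(z, l) = -1/(2*(l + 643)) = -1/(2*(643 + l)))
w(o) = 4 + 7*o (w(o) = 7*o + 4 = 4 + 7*o)
sqrt(w(537/354) + I(550, -444)) = sqrt((4 + 7*(537/354)) - 1/(1286 + 2*(-444))) = sqrt((4 + 7*(537*(1/354))) - 1/(1286 - 888)) = sqrt((4 + 7*(179/118)) - 1/398) = sqrt((4 + 1253/118) - 1*1/398) = sqrt(1725/118 - 1/398) = sqrt(171608/11741) = 2*sqrt(503712382)/11741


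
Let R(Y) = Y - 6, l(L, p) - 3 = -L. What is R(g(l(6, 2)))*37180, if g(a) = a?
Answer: -334620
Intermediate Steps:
l(L, p) = 3 - L
R(Y) = -6 + Y
R(g(l(6, 2)))*37180 = (-6 + (3 - 1*6))*37180 = (-6 + (3 - 6))*37180 = (-6 - 3)*37180 = -9*37180 = -334620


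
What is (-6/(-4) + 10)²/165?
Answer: 529/660 ≈ 0.80152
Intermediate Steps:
(-6/(-4) + 10)²/165 = (-6*(-¼) + 10)²*(1/165) = (3/2 + 10)²*(1/165) = (23/2)²*(1/165) = (529/4)*(1/165) = 529/660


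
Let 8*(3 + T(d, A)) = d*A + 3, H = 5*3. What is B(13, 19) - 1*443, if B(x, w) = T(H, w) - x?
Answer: -423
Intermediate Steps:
H = 15
T(d, A) = -21/8 + A*d/8 (T(d, A) = -3 + (d*A + 3)/8 = -3 + (A*d + 3)/8 = -3 + (3 + A*d)/8 = -3 + (3/8 + A*d/8) = -21/8 + A*d/8)
B(x, w) = -21/8 - x + 15*w/8 (B(x, w) = (-21/8 + (⅛)*w*15) - x = (-21/8 + 15*w/8) - x = -21/8 - x + 15*w/8)
B(13, 19) - 1*443 = (-21/8 - 1*13 + (15/8)*19) - 1*443 = (-21/8 - 13 + 285/8) - 443 = 20 - 443 = -423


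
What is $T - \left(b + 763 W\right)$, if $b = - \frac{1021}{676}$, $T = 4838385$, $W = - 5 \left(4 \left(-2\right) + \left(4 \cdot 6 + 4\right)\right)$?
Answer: $\frac{3322328081}{676} \approx 4.9147 \cdot 10^{6}$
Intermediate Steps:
$W = -100$ ($W = - 5 \left(-8 + \left(24 + 4\right)\right) = - 5 \left(-8 + 28\right) = \left(-5\right) 20 = -100$)
$b = - \frac{1021}{676}$ ($b = \left(-1021\right) \frac{1}{676} = - \frac{1021}{676} \approx -1.5104$)
$T - \left(b + 763 W\right) = 4838385 - \left(- \frac{1021}{676} + 763 \left(-100\right)\right) = 4838385 - \left(- \frac{1021}{676} - 76300\right) = 4838385 - - \frac{51579821}{676} = 4838385 + \frac{51579821}{676} = \frac{3322328081}{676}$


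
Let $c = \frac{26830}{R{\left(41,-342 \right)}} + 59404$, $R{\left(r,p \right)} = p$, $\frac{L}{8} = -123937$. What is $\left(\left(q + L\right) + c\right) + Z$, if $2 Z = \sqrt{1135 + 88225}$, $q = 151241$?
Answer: $- \frac{133538936}{171} + 2 \sqrt{5585} \approx -7.8078 \cdot 10^{5}$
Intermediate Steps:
$L = -991496$ ($L = 8 \left(-123937\right) = -991496$)
$Z = 2 \sqrt{5585}$ ($Z = \frac{\sqrt{1135 + 88225}}{2} = \frac{\sqrt{89360}}{2} = \frac{4 \sqrt{5585}}{2} = 2 \sqrt{5585} \approx 149.47$)
$c = \frac{10144669}{171}$ ($c = \frac{26830}{-342} + 59404 = 26830 \left(- \frac{1}{342}\right) + 59404 = - \frac{13415}{171} + 59404 = \frac{10144669}{171} \approx 59326.0$)
$\left(\left(q + L\right) + c\right) + Z = \left(\left(151241 - 991496\right) + \frac{10144669}{171}\right) + 2 \sqrt{5585} = \left(-840255 + \frac{10144669}{171}\right) + 2 \sqrt{5585} = - \frac{133538936}{171} + 2 \sqrt{5585}$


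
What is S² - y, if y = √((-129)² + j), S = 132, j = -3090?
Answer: 17424 - √13551 ≈ 17308.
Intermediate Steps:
y = √13551 (y = √((-129)² - 3090) = √(16641 - 3090) = √13551 ≈ 116.41)
S² - y = 132² - √13551 = 17424 - √13551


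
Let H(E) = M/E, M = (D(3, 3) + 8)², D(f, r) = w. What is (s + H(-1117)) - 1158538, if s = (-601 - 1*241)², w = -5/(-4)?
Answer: -8034787897/17872 ≈ -4.4957e+5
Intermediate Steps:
w = 5/4 (w = -5*(-¼) = 5/4 ≈ 1.2500)
D(f, r) = 5/4
M = 1369/16 (M = (5/4 + 8)² = (37/4)² = 1369/16 ≈ 85.563)
H(E) = 1369/(16*E)
s = 708964 (s = (-601 - 241)² = (-842)² = 708964)
(s + H(-1117)) - 1158538 = (708964 + (1369/16)/(-1117)) - 1158538 = (708964 + (1369/16)*(-1/1117)) - 1158538 = (708964 - 1369/17872) - 1158538 = 12670603239/17872 - 1158538 = -8034787897/17872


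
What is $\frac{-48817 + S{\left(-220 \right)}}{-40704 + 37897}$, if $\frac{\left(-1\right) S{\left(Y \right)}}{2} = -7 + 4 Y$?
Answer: $\frac{47043}{2807} \approx 16.759$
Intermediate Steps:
$S{\left(Y \right)} = 14 - 8 Y$ ($S{\left(Y \right)} = - 2 \left(-7 + 4 Y\right) = 14 - 8 Y$)
$\frac{-48817 + S{\left(-220 \right)}}{-40704 + 37897} = \frac{-48817 + \left(14 - -1760\right)}{-40704 + 37897} = \frac{-48817 + \left(14 + 1760\right)}{-2807} = \left(-48817 + 1774\right) \left(- \frac{1}{2807}\right) = \left(-47043\right) \left(- \frac{1}{2807}\right) = \frac{47043}{2807}$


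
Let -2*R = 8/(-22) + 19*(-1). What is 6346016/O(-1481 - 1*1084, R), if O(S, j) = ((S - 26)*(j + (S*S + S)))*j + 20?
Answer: -3071471744/79850148258559 ≈ -3.8465e-5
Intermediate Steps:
R = 213/22 (R = -(8/(-22) + 19*(-1))/2 = -(8*(-1/22) - 19)/2 = -(-4/11 - 19)/2 = -½*(-213/11) = 213/22 ≈ 9.6818)
O(S, j) = 20 + j*(-26 + S)*(S + j + S²) (O(S, j) = ((-26 + S)*(j + (S² + S)))*j + 20 = ((-26 + S)*(j + (S + S²)))*j + 20 = ((-26 + S)*(S + j + S²))*j + 20 = j*(-26 + S)*(S + j + S²) + 20 = 20 + j*(-26 + S)*(S + j + S²))
6346016/O(-1481 - 1*1084, R) = 6346016/(20 - 26*(213/22)² + (-1481 - 1*1084)*(213/22)² + 213*(-1481 - 1*1084)³/22 - 26*(-1481 - 1*1084)*213/22 - 25*213/22*(-1481 - 1*1084)²) = 6346016/(20 - 26*45369/484 + (-1481 - 1084)*(45369/484) + 213*(-1481 - 1084)³/22 - 26*(-1481 - 1084)*213/22 - 25*213/22*(-1481 - 1084)²) = 6346016/(20 - 589797/242 - 2565*45369/484 + (213/22)*(-2565)³ - 26*(-2565)*213/22 - 25*213/22*(-2565)²) = 6346016/(20 - 589797/242 - 116371485/484 + (213/22)*(-16875712125) + 7102485/11 - 25*213/22*6579225) = 6346016/(20 - 589797/242 - 116371485/484 - 3594526682625/22 + 7102485/11 - 35034373125/22) = 6346016/(-79850148258559/484) = 6346016*(-484/79850148258559) = -3071471744/79850148258559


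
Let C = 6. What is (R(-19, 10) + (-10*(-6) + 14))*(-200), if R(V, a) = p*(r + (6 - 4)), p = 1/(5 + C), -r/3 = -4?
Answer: -165600/11 ≈ -15055.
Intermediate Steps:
r = 12 (r = -3*(-4) = 12)
p = 1/11 (p = 1/(5 + 6) = 1/11 ≈ 0.090909)
R(V, a) = 14/11 (R(V, a) = (12 + (6 - 4))/11 = (12 + 2)/11 = (1/11)*14 = 14/11)
(R(-19, 10) + (-10*(-6) + 14))*(-200) = (14/11 + (-10*(-6) + 14))*(-200) = (14/11 + (60 + 14))*(-200) = (14/11 + 74)*(-200) = (828/11)*(-200) = -165600/11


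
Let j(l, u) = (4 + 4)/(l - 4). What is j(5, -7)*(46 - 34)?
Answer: 96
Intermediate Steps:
j(l, u) = 8/(-4 + l)
j(5, -7)*(46 - 34) = (8/(-4 + 5))*(46 - 34) = (8/1)*12 = (8*1)*12 = 8*12 = 96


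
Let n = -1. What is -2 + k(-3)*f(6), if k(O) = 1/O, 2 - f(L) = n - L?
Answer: -5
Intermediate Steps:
f(L) = 3 + L (f(L) = 2 - (-1 - L) = 2 + (1 + L) = 3 + L)
-2 + k(-3)*f(6) = -2 + (3 + 6)/(-3) = -2 - ⅓*9 = -2 - 3 = -5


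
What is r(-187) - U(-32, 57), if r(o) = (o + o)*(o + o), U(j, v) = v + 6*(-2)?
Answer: 139831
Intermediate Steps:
U(j, v) = -12 + v (U(j, v) = v - 12 = -12 + v)
r(o) = 4*o² (r(o) = (2*o)*(2*o) = 4*o²)
r(-187) - U(-32, 57) = 4*(-187)² - (-12 + 57) = 4*34969 - 1*45 = 139876 - 45 = 139831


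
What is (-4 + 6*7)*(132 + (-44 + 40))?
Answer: 4864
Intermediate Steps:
(-4 + 6*7)*(132 + (-44 + 40)) = (-4 + 42)*(132 - 4) = 38*128 = 4864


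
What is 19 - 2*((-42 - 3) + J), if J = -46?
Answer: 201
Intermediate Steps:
19 - 2*((-42 - 3) + J) = 19 - 2*((-42 - 3) - 46) = 19 - 2*(-45 - 46) = 19 - 2*(-91) = 19 + 182 = 201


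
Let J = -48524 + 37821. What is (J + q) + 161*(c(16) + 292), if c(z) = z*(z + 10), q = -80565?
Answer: 22720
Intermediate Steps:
c(z) = z*(10 + z)
J = -10703
(J + q) + 161*(c(16) + 292) = (-10703 - 80565) + 161*(16*(10 + 16) + 292) = -91268 + 161*(16*26 + 292) = -91268 + 161*(416 + 292) = -91268 + 161*708 = -91268 + 113988 = 22720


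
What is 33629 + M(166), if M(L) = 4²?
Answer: 33645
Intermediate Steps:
M(L) = 16
33629 + M(166) = 33629 + 16 = 33645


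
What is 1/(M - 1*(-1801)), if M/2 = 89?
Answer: 1/1979 ≈ 0.00050531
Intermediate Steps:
M = 178 (M = 2*89 = 178)
1/(M - 1*(-1801)) = 1/(178 - 1*(-1801)) = 1/(178 + 1801) = 1/1979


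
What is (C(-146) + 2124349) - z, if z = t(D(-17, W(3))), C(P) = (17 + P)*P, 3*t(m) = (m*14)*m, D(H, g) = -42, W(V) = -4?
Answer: 2134951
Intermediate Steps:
t(m) = 14*m**2/3 (t(m) = ((m*14)*m)/3 = ((14*m)*m)/3 = (14*m**2)/3 = 14*m**2/3)
C(P) = P*(17 + P)
z = 8232 (z = (14/3)*(-42)**2 = (14/3)*1764 = 8232)
(C(-146) + 2124349) - z = (-146*(17 - 146) + 2124349) - 1*8232 = (-146*(-129) + 2124349) - 8232 = (18834 + 2124349) - 8232 = 2143183 - 8232 = 2134951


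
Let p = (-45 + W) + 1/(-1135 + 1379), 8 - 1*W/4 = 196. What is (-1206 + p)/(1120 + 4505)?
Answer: -488731/1372500 ≈ -0.35609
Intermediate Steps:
W = -752 (W = 32 - 4*196 = 32 - 784 = -752)
p = -194467/244 (p = (-45 - 752) + 1/(-1135 + 1379) = -797 + 1/244 = -194467/244 ≈ -797.00)
(-1206 + p)/(1120 + 4505) = (-1206 - 194467/244)/(1120 + 4505) = -488731/244/5625 = -488731/244*1/5625 = -488731/1372500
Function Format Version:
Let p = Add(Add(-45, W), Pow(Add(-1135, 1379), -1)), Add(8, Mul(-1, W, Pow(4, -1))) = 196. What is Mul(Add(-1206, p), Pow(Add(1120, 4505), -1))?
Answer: Rational(-488731, 1372500) ≈ -0.35609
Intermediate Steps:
W = -752 (W = Add(32, Mul(-4, 196)) = Add(32, -784) = -752)
p = Rational(-194467, 244) (p = Add(Add(-45, -752), Pow(Add(-1135, 1379), -1)) = Add(-797, Pow(244, -1)) = Add(-797, Rational(1, 244)) = Rational(-194467, 244) ≈ -797.00)
Mul(Add(-1206, p), Pow(Add(1120, 4505), -1)) = Mul(Add(-1206, Rational(-194467, 244)), Pow(Add(1120, 4505), -1)) = Mul(Rational(-488731, 244), Pow(5625, -1)) = Mul(Rational(-488731, 244), Rational(1, 5625)) = Rational(-488731, 1372500)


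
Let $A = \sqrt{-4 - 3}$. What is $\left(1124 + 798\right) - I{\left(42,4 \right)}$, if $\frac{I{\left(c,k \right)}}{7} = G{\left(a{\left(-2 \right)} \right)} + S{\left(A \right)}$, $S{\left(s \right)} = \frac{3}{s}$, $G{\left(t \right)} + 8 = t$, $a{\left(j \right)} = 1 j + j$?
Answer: $2006 + 3 i \sqrt{7} \approx 2006.0 + 7.9373 i$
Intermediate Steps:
$A = i \sqrt{7}$ ($A = \sqrt{-7} = i \sqrt{7} \approx 2.6458 i$)
$a{\left(j \right)} = 2 j$ ($a{\left(j \right)} = j + j = 2 j$)
$G{\left(t \right)} = -8 + t$
$I{\left(c,k \right)} = -84 - 3 i \sqrt{7}$ ($I{\left(c,k \right)} = 7 \left(\left(-8 + 2 \left(-2\right)\right) + \frac{3}{i \sqrt{7}}\right) = 7 \left(\left(-8 - 4\right) + 3 \left(- \frac{i \sqrt{7}}{7}\right)\right) = 7 \left(-12 - \frac{3 i \sqrt{7}}{7}\right) = -84 - 3 i \sqrt{7}$)
$\left(1124 + 798\right) - I{\left(42,4 \right)} = \left(1124 + 798\right) - \left(-84 - 3 i \sqrt{7}\right) = 1922 + \left(84 + 3 i \sqrt{7}\right) = 2006 + 3 i \sqrt{7}$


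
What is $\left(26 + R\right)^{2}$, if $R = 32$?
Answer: $3364$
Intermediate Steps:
$\left(26 + R\right)^{2} = \left(26 + 32\right)^{2} = 58^{2} = 3364$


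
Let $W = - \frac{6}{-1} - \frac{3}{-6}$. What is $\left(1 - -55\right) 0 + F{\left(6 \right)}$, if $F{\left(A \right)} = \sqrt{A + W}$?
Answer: $\frac{5 \sqrt{2}}{2} \approx 3.5355$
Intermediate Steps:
$W = \frac{13}{2}$ ($W = \left(-6\right) \left(-1\right) - - \frac{1}{2} = 6 + \frac{1}{2} = \frac{13}{2} \approx 6.5$)
$F{\left(A \right)} = \sqrt{\frac{13}{2} + A}$ ($F{\left(A \right)} = \sqrt{A + \frac{13}{2}} = \sqrt{\frac{13}{2} + A}$)
$\left(1 - -55\right) 0 + F{\left(6 \right)} = \left(1 - -55\right) 0 + \frac{\sqrt{26 + 4 \cdot 6}}{2} = \left(1 + 55\right) 0 + \frac{\sqrt{26 + 24}}{2} = 56 \cdot 0 + \frac{\sqrt{50}}{2} = 0 + \frac{5 \sqrt{2}}{2} = \frac{5 \sqrt{2}}{2}$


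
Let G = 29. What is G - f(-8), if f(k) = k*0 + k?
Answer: 37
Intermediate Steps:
f(k) = k (f(k) = 0 + k = k)
G - f(-8) = 29 - 1*(-8) = 29 + 8 = 37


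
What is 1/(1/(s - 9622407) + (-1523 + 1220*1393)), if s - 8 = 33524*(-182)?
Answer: 15723767/26697965768678 ≈ 5.8895e-7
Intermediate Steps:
s = -6101360 (s = 8 + 33524*(-182) = 8 - 6101368 = -6101360)
1/(1/(s - 9622407) + (-1523 + 1220*1393)) = 1/(1/(-6101360 - 9622407) + (-1523 + 1220*1393)) = 1/(1/(-15723767) + (-1523 + 1699460)) = 1/(-1/15723767 + 1697937) = 1/(26697965768678/15723767) = 15723767/26697965768678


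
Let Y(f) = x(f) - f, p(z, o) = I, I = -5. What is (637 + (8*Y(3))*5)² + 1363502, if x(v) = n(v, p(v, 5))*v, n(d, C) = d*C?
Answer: 3009591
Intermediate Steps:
p(z, o) = -5
n(d, C) = C*d
x(v) = -5*v² (x(v) = (-5*v)*v = -5*v²)
Y(f) = -f - 5*f² (Y(f) = -5*f² - f = -f - 5*f²)
(637 + (8*Y(3))*5)² + 1363502 = (637 + (8*(3*(-1 - 5*3)))*5)² + 1363502 = (637 + (8*(3*(-1 - 15)))*5)² + 1363502 = (637 + (8*(3*(-16)))*5)² + 1363502 = (637 + (8*(-48))*5)² + 1363502 = (637 - 384*5)² + 1363502 = (637 - 1920)² + 1363502 = (-1283)² + 1363502 = 1646089 + 1363502 = 3009591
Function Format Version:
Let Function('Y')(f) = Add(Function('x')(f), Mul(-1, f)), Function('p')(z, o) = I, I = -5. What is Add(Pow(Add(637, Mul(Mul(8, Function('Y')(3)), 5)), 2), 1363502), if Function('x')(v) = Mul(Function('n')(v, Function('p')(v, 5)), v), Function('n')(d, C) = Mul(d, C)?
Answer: 3009591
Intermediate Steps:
Function('p')(z, o) = -5
Function('n')(d, C) = Mul(C, d)
Function('x')(v) = Mul(-5, Pow(v, 2)) (Function('x')(v) = Mul(Mul(-5, v), v) = Mul(-5, Pow(v, 2)))
Function('Y')(f) = Add(Mul(-1, f), Mul(-5, Pow(f, 2))) (Function('Y')(f) = Add(Mul(-5, Pow(f, 2)), Mul(-1, f)) = Add(Mul(-1, f), Mul(-5, Pow(f, 2))))
Add(Pow(Add(637, Mul(Mul(8, Function('Y')(3)), 5)), 2), 1363502) = Add(Pow(Add(637, Mul(Mul(8, Mul(3, Add(-1, Mul(-5, 3)))), 5)), 2), 1363502) = Add(Pow(Add(637, Mul(Mul(8, Mul(3, Add(-1, -15))), 5)), 2), 1363502) = Add(Pow(Add(637, Mul(Mul(8, Mul(3, -16)), 5)), 2), 1363502) = Add(Pow(Add(637, Mul(Mul(8, -48), 5)), 2), 1363502) = Add(Pow(Add(637, Mul(-384, 5)), 2), 1363502) = Add(Pow(Add(637, -1920), 2), 1363502) = Add(Pow(-1283, 2), 1363502) = Add(1646089, 1363502) = 3009591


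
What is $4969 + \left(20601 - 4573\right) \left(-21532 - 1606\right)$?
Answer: $-370850895$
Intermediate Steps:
$4969 + \left(20601 - 4573\right) \left(-21532 - 1606\right) = 4969 + 16028 \left(-23138\right) = 4969 - 370855864 = -370850895$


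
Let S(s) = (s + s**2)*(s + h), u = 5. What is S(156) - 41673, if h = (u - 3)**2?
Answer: 3877047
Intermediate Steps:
h = 4 (h = (5 - 3)**2 = 2**2 = 4)
S(s) = (4 + s)*(s + s**2) (S(s) = (s + s**2)*(s + 4) = (s + s**2)*(4 + s) = (4 + s)*(s + s**2))
S(156) - 41673 = 156*(4 + 156**2 + 5*156) - 41673 = 156*(4 + 24336 + 780) - 41673 = 156*25120 - 41673 = 3918720 - 41673 = 3877047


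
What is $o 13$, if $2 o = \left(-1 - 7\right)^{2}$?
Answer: $416$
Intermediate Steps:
$o = 32$ ($o = \frac{\left(-1 - 7\right)^{2}}{2} = \frac{\left(-8\right)^{2}}{2} = \frac{1}{2} \cdot 64 = 32$)
$o 13 = 32 \cdot 13 = 416$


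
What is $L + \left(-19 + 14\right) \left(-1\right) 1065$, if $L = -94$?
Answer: $5231$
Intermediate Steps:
$L + \left(-19 + 14\right) \left(-1\right) 1065 = -94 + \left(-19 + 14\right) \left(-1\right) 1065 = -94 + \left(-5\right) \left(-1\right) 1065 = -94 + 5 \cdot 1065 = -94 + 5325 = 5231$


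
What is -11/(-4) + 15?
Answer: 71/4 ≈ 17.750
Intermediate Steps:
-11/(-4) + 15 = -11*(-¼) + 15 = 11/4 + 15 = 71/4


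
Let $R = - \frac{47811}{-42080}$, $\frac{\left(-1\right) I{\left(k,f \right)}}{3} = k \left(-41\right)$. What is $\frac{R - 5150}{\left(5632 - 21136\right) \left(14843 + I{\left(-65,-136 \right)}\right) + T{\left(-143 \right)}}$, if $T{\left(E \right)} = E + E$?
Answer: $\frac{216664189}{4467704210240} \approx 4.8496 \cdot 10^{-5}$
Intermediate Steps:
$I{\left(k,f \right)} = 123 k$ ($I{\left(k,f \right)} = - 3 k \left(-41\right) = - 3 \left(- 41 k\right) = 123 k$)
$T{\left(E \right)} = 2 E$
$R = \frac{47811}{42080}$ ($R = \left(-47811\right) \left(- \frac{1}{42080}\right) = \frac{47811}{42080} \approx 1.1362$)
$\frac{R - 5150}{\left(5632 - 21136\right) \left(14843 + I{\left(-65,-136 \right)}\right) + T{\left(-143 \right)}} = \frac{\frac{47811}{42080} - 5150}{\left(5632 - 21136\right) \left(14843 + 123 \left(-65\right)\right) + 2 \left(-143\right)} = - \frac{216664189}{42080 \left(- 15504 \left(14843 - 7995\right) - 286\right)} = - \frac{216664189}{42080 \left(\left(-15504\right) 6848 - 286\right)} = - \frac{216664189}{42080 \left(-106171392 - 286\right)} = - \frac{216664189}{42080 \left(-106171678\right)} = \left(- \frac{216664189}{42080}\right) \left(- \frac{1}{106171678}\right) = \frac{216664189}{4467704210240}$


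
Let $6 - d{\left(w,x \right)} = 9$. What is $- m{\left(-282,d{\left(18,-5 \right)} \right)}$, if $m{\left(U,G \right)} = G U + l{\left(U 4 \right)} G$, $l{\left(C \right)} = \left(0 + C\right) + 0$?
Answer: $-4230$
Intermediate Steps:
$d{\left(w,x \right)} = -3$ ($d{\left(w,x \right)} = 6 - 9 = -3$)
$l{\left(C \right)} = C$ ($l{\left(C \right)} = C + 0 = C$)
$m{\left(U,G \right)} = 5 G U$ ($m{\left(U,G \right)} = G U + U 4 G = G U + 4 U G = G U + 4 G U = 5 G U$)
$- m{\left(-282,d{\left(18,-5 \right)} \right)} = - 5 \left(-3\right) \left(-282\right) = \left(-1\right) 4230 = -4230$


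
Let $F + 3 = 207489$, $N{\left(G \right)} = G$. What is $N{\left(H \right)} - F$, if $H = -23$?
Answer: $-207509$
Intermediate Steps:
$F = 207486$ ($F = -3 + 207489 = 207486$)
$N{\left(H \right)} - F = -23 - 207486 = -207509$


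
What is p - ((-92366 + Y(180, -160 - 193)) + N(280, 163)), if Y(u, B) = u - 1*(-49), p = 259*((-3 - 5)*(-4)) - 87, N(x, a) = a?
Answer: 100175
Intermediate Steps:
p = 8201 (p = 259*(-8*(-4)) - 87 = 259*32 - 87 = 8288 - 87 = 8201)
Y(u, B) = 49 + u (Y(u, B) = u + 49 = 49 + u)
p - ((-92366 + Y(180, -160 - 193)) + N(280, 163)) = 8201 - ((-92366 + (49 + 180)) + 163) = 8201 - ((-92366 + 229) + 163) = 8201 - (-92137 + 163) = 8201 - 1*(-91974) = 8201 + 91974 = 100175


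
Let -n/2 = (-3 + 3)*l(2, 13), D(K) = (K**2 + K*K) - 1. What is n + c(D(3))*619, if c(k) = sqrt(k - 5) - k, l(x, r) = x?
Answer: -10523 + 1238*sqrt(3) ≈ -8378.7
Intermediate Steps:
D(K) = -1 + 2*K**2 (D(K) = (K**2 + K**2) - 1 = 2*K**2 - 1 = -1 + 2*K**2)
c(k) = sqrt(-5 + k) - k
n = 0 (n = -2*(-3 + 3)*2 = -0*2 = -2*0 = 0)
n + c(D(3))*619 = 0 + (sqrt(-5 + (-1 + 2*3**2)) - (-1 + 2*3**2))*619 = 0 + (sqrt(-5 + (-1 + 2*9)) - (-1 + 2*9))*619 = 0 + (sqrt(-5 + (-1 + 18)) - (-1 + 18))*619 = 0 + (sqrt(-5 + 17) - 1*17)*619 = 0 + (sqrt(12) - 17)*619 = 0 + (2*sqrt(3) - 17)*619 = 0 + (-17 + 2*sqrt(3))*619 = 0 + (-10523 + 1238*sqrt(3)) = -10523 + 1238*sqrt(3)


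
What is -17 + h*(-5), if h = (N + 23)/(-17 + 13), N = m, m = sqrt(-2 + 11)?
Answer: 31/2 ≈ 15.500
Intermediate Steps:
m = 3 (m = sqrt(9) = 3)
N = 3
h = -13/2 (h = (3 + 23)/(-17 + 13) = 26/(-4) = 26*(-1/4) = -13/2 ≈ -6.5000)
-17 + h*(-5) = -17 - 13/2*(-5) = -17 + 65/2 = 31/2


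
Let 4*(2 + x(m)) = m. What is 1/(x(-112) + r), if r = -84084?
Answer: -1/84114 ≈ -1.1889e-5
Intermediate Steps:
x(m) = -2 + m/4
1/(x(-112) + r) = 1/((-2 + (¼)*(-112)) - 84084) = 1/((-2 - 28) - 84084) = 1/(-30 - 84084) = 1/(-84114) = -1/84114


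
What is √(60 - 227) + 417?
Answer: 417 + I*√167 ≈ 417.0 + 12.923*I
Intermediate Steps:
√(60 - 227) + 417 = √(-167) + 417 = I*√167 + 417 = 417 + I*√167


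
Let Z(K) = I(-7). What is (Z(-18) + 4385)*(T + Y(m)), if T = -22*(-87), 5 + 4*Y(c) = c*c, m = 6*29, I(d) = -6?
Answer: 166082333/4 ≈ 4.1521e+7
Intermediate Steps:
Z(K) = -6
m = 174
Y(c) = -5/4 + c**2/4 (Y(c) = -5/4 + (c*c)/4 = -5/4 + c**2/4)
T = 1914
(Z(-18) + 4385)*(T + Y(m)) = (-6 + 4385)*(1914 + (-5/4 + (1/4)*174**2)) = 4379*(1914 + (-5/4 + (1/4)*30276)) = 4379*(1914 + (-5/4 + 7569)) = 4379*(1914 + 30271/4) = 4379*(37927/4) = 166082333/4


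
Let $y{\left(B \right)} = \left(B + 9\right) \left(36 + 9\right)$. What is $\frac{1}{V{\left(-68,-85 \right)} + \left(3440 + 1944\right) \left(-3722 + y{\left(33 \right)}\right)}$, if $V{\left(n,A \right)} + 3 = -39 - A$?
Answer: $- \frac{1}{9863445} \approx -1.0138 \cdot 10^{-7}$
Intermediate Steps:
$y{\left(B \right)} = 405 + 45 B$ ($y{\left(B \right)} = \left(9 + B\right) 45 = 405 + 45 B$)
$V{\left(n,A \right)} = -42 - A$ ($V{\left(n,A \right)} = -3 - \left(39 + A\right) = -42 - A$)
$\frac{1}{V{\left(-68,-85 \right)} + \left(3440 + 1944\right) \left(-3722 + y{\left(33 \right)}\right)} = \frac{1}{\left(-42 - -85\right) + \left(3440 + 1944\right) \left(-3722 + \left(405 + 45 \cdot 33\right)\right)} = \frac{1}{\left(-42 + 85\right) + 5384 \left(-3722 + \left(405 + 1485\right)\right)} = \frac{1}{43 + 5384 \left(-3722 + 1890\right)} = \frac{1}{43 + 5384 \left(-1832\right)} = \frac{1}{43 - 9863488} = \frac{1}{-9863445} = - \frac{1}{9863445}$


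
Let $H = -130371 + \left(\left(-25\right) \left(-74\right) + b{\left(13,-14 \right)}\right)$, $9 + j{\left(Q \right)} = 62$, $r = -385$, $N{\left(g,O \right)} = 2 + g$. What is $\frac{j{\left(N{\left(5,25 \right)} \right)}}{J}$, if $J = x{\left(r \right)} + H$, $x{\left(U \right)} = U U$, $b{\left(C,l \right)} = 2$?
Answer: $\frac{53}{19706} \approx 0.0026895$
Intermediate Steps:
$j{\left(Q \right)} = 53$ ($j{\left(Q \right)} = -9 + 62 = 53$)
$H = -128519$ ($H = -130371 + \left(\left(-25\right) \left(-74\right) + 2\right) = -130371 + \left(1850 + 2\right) = -130371 + 1852 = -128519$)
$x{\left(U \right)} = U^{2}$
$J = 19706$ ($J = \left(-385\right)^{2} - 128519 = 148225 - 128519 = 19706$)
$\frac{j{\left(N{\left(5,25 \right)} \right)}}{J} = \frac{53}{19706}$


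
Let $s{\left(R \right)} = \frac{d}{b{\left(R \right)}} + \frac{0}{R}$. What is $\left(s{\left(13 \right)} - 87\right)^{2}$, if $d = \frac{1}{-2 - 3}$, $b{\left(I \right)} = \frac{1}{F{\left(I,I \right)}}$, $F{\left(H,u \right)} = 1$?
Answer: $\frac{190096}{25} \approx 7603.8$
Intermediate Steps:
$b{\left(I \right)} = 1$ ($b{\left(I \right)} = 1^{-1} = 1$)
$d = - \frac{1}{5}$ ($d = \frac{1}{-5} = - \frac{1}{5} \approx -0.2$)
$s{\left(R \right)} = - \frac{1}{5}$ ($s{\left(R \right)} = - \frac{1}{5 \cdot 1} + \frac{0}{R} = \left(- \frac{1}{5}\right) 1 + 0 = - \frac{1}{5} + 0 = - \frac{1}{5}$)
$\left(s{\left(13 \right)} - 87\right)^{2} = \left(- \frac{1}{5} - 87\right)^{2} = \left(- \frac{436}{5}\right)^{2} = \frac{190096}{25}$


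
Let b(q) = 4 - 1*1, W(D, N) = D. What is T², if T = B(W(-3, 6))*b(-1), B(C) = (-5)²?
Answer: 5625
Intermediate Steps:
B(C) = 25
b(q) = 3 (b(q) = 4 - 1 = 3)
T = 75 (T = 25*3 = 75)
T² = 75² = 5625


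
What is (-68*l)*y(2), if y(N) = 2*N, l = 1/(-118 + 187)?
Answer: -272/69 ≈ -3.9420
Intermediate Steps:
l = 1/69 ≈ 0.014493
(-68*l)*y(2) = (-68*1/69)*(2*2) = -68/69*4 = -272/69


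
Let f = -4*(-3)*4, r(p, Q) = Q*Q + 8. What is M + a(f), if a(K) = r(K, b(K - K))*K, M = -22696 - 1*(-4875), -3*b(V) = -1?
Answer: -52295/3 ≈ -17432.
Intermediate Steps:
b(V) = 1/3 (b(V) = -1/3*(-1) = 1/3)
r(p, Q) = 8 + Q**2 (r(p, Q) = Q**2 + 8 = 8 + Q**2)
M = -17821 (M = -22696 + 4875 = -17821)
f = 48 (f = 12*4 = 48)
a(K) = 73*K/9 (a(K) = (8 + (1/3)**2)*K = (8 + 1/9)*K = 73*K/9)
M + a(f) = -17821 + (73/9)*48 = -17821 + 1168/3 = -52295/3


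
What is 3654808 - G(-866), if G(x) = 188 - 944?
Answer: 3655564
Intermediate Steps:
G(x) = -756
3654808 - G(-866) = 3654808 - 1*(-756) = 3654808 + 756 = 3655564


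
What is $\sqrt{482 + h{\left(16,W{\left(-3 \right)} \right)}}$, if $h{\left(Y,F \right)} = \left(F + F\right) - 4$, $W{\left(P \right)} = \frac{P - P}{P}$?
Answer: $\sqrt{478} \approx 21.863$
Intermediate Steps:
$W{\left(P \right)} = 0$ ($W{\left(P \right)} = \frac{0}{P} = 0$)
$h{\left(Y,F \right)} = -4 + 2 F$ ($h{\left(Y,F \right)} = 2 F - 4 = -4 + 2 F$)
$\sqrt{482 + h{\left(16,W{\left(-3 \right)} \right)}} = \sqrt{482 + \left(-4 + 2 \cdot 0\right)} = \sqrt{482 + \left(-4 + 0\right)} = \sqrt{482 - 4} = \sqrt{478}$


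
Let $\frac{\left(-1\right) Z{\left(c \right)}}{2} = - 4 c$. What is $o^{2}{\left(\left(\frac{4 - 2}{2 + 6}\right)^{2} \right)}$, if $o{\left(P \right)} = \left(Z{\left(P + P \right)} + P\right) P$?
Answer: $\frac{289}{65536} \approx 0.0044098$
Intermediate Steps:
$Z{\left(c \right)} = 8 c$ ($Z{\left(c \right)} = - 2 \left(- 4 c\right) = 8 c$)
$o{\left(P \right)} = 17 P^{2}$ ($o{\left(P \right)} = \left(8 \left(P + P\right) + P\right) P = \left(8 \cdot 2 P + P\right) P = \left(16 P + P\right) P = 17 P P = 17 P^{2}$)
$o^{2}{\left(\left(\frac{4 - 2}{2 + 6}\right)^{2} \right)} = \left(17 \left(\left(\frac{4 - 2}{2 + 6}\right)^{2}\right)^{2}\right)^{2} = \left(17 \left(\left(\frac{2}{8}\right)^{2}\right)^{2}\right)^{2} = \left(17 \left(\left(2 \cdot \frac{1}{8}\right)^{2}\right)^{2}\right)^{2} = \left(17 \left(\left(\frac{1}{4}\right)^{2}\right)^{2}\right)^{2} = \left(\frac{17}{256}\right)^{2} = \frac{289}{65536}$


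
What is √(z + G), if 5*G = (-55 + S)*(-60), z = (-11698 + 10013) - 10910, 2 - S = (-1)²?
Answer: I*√11947 ≈ 109.3*I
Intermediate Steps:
S = 1 (S = 2 - 1*(-1)² = 2 - 1*1 = 2 - 1 = 1)
z = -12595 (z = -1685 - 10910 = -12595)
G = 648 (G = ((-55 + 1)*(-60))/5 = (-54*(-60))/5 = (⅕)*3240 = 648)
√(z + G) = √(-12595 + 648) = √(-11947) = I*√11947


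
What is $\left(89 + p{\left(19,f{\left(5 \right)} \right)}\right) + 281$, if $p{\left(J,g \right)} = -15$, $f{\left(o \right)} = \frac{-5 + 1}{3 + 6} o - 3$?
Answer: $355$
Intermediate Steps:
$f{\left(o \right)} = -3 - \frac{4 o}{9}$ ($f{\left(o \right)} = - \frac{4}{9} o - 3 = \left(-4\right) \frac{1}{9} o - 3 = - \frac{4 o}{9} - 3 = -3 - \frac{4 o}{9}$)
$\left(89 + p{\left(19,f{\left(5 \right)} \right)}\right) + 281 = \left(89 - 15\right) + 281 = 74 + 281 = 355$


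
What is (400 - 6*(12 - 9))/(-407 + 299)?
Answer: -191/54 ≈ -3.5370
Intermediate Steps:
(400 - 6*(12 - 9))/(-407 + 299) = (400 - 6*3)/(-108) = (400 - 18)*(-1/108) = 382*(-1/108) = -191/54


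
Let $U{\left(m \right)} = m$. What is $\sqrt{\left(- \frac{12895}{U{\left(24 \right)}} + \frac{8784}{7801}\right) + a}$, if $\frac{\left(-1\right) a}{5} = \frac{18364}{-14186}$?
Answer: $\frac{i \sqrt{233532466215983993706}}{663989916} \approx 23.015 i$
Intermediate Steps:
$a = \frac{45910}{7093}$ ($a = - 5 \frac{18364}{-14186} = - 5 \cdot 18364 \left(- \frac{1}{14186}\right) = \left(-5\right) \left(- \frac{9182}{7093}\right) = \frac{45910}{7093} \approx 6.4726$)
$\sqrt{\left(- \frac{12895}{U{\left(24 \right)}} + \frac{8784}{7801}\right) + a} = \sqrt{\left(- \frac{12895}{24} + \frac{8784}{7801}\right) + \frac{45910}{7093}} = \sqrt{- \frac{100383079}{187224} + \frac{45910}{7093}} = \sqrt{- \frac{703421725507}{1327979832}} = \frac{i \sqrt{233532466215983993706}}{663989916}$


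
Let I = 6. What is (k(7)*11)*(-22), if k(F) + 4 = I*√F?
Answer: 968 - 1452*√7 ≈ -2873.6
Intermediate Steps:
k(F) = -4 + 6*√F
(k(7)*11)*(-22) = ((-4 + 6*√7)*11)*(-22) = (-44 + 66*√7)*(-22) = 968 - 1452*√7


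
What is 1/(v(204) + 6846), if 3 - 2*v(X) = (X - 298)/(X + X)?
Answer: 408/2793827 ≈ 0.00014604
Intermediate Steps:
v(X) = 3/2 - (-298 + X)/(4*X) (v(X) = 3/2 - (X - 298)/(2*(X + X)) = 3/2 - (-298 + X)/(2*(2*X)) = 3/2 - (-298 + X)*1/(2*X)/2 = 3/2 - (-298 + X)/(4*X))
1/(v(204) + 6846) = 1/((¼)*(298 + 5*204)/204 + 6846) = 1/((¼)*(1/204)*(298 + 1020) + 6846) = 1/((¼)*(1/204)*1318 + 6846) = 1/(659/408 + 6846) = 1/(2793827/408) = 408/2793827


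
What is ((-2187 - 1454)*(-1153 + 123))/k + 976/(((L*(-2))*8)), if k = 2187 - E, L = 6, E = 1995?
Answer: 624713/32 ≈ 19522.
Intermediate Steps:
k = 192 (k = 2187 - 1*1995 = 2187 - 1995 = 192)
((-2187 - 1454)*(-1153 + 123))/k + 976/(((L*(-2))*8)) = ((-2187 - 1454)*(-1153 + 123))/192 + 976/(((6*(-2))*8)) = -3641*(-1030)*(1/192) + 976/((-12*8)) = 3750230*(1/192) + 976/(-96) = 1875115/96 + 976*(-1/96) = 1875115/96 - 61/6 = 624713/32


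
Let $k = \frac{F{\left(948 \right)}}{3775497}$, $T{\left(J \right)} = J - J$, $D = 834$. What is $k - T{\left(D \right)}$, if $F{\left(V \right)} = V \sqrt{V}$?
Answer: $\frac{632 \sqrt{237}}{1258499} \approx 0.0077311$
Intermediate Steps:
$F{\left(V \right)} = V^{\frac{3}{2}}$
$T{\left(J \right)} = 0$
$k = \frac{632 \sqrt{237}}{1258499}$ ($k = \frac{948^{\frac{3}{2}}}{3775497} = 1896 \sqrt{237} \cdot \frac{1}{3775497} = \frac{632 \sqrt{237}}{1258499} \approx 0.0077311$)
$k - T{\left(D \right)} = \frac{632 \sqrt{237}}{1258499} - 0 = \frac{632 \sqrt{237}}{1258499} + 0 = \frac{632 \sqrt{237}}{1258499}$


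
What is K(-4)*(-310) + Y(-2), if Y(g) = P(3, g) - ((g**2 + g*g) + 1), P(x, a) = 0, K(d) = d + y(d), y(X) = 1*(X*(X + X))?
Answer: -8689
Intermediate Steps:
y(X) = 2*X**2 (y(X) = 1*(X*(2*X)) = 1*(2*X**2) = 2*X**2)
K(d) = d + 2*d**2
Y(g) = -1 - 2*g**2 (Y(g) = 0 - ((g**2 + g*g) + 1) = 0 - ((g**2 + g**2) + 1) = 0 - (2*g**2 + 1) = 0 - (1 + 2*g**2) = 0 + (-1 - 2*g**2) = -1 - 2*g**2)
K(-4)*(-310) + Y(-2) = -4*(1 + 2*(-4))*(-310) + (-1 - 2*(-2)**2) = -4*(1 - 8)*(-310) + (-1 - 2*4) = -4*(-7)*(-310) + (-1 - 8) = 28*(-310) - 9 = -8680 - 9 = -8689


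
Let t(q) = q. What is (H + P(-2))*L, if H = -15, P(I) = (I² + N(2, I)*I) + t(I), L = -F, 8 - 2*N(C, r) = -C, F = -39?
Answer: -897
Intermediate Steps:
N(C, r) = 4 + C/2 (N(C, r) = 4 - (-1)*C/2 = 4 + C/2)
L = 39 (L = -1*(-39) = 39)
P(I) = I² + 6*I (P(I) = (I² + (4 + (½)*2)*I) + I = (I² + (4 + 1)*I) + I = (I² + 5*I) + I = I² + 6*I)
(H + P(-2))*L = (-15 - 2*(6 - 2))*39 = (-15 - 2*4)*39 = (-15 - 8)*39 = -23*39 = -897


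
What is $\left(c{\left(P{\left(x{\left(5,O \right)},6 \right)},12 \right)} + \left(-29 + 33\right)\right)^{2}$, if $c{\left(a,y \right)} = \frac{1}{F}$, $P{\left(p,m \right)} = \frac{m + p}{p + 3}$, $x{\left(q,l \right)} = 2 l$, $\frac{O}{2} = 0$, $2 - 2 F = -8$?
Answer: $\frac{441}{25} \approx 17.64$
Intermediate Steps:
$F = 5$ ($F = 1 - -4 = 1 + 4 = 5$)
$O = 0$ ($O = 2 \cdot 0 = 0$)
$P{\left(p,m \right)} = \frac{m + p}{3 + p}$
$c{\left(a,y \right)} = \frac{1}{5}$
$\left(c{\left(P{\left(x{\left(5,O \right)},6 \right)},12 \right)} + \left(-29 + 33\right)\right)^{2} = \left(\frac{1}{5} + \left(-29 + 33\right)\right)^{2} = \left(\frac{1}{5} + 4\right)^{2} = \left(\frac{21}{5}\right)^{2} = \frac{441}{25}$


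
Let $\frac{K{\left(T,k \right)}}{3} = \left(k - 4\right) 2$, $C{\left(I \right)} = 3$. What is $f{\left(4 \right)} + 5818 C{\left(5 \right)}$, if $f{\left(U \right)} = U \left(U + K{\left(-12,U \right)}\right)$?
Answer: $17470$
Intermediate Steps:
$K{\left(T,k \right)} = -24 + 6 k$ ($K{\left(T,k \right)} = 3 \left(k - 4\right) 2 = 3 \left(-4 + k\right) 2 = 3 \left(-8 + 2 k\right) = -24 + 6 k$)
$f{\left(U \right)} = U \left(-24 + 7 U\right)$ ($f{\left(U \right)} = U \left(U + \left(-24 + 6 U\right)\right) = U \left(-24 + 7 U\right)$)
$f{\left(4 \right)} + 5818 C{\left(5 \right)} = 4 \left(-24 + 7 \cdot 4\right) + 5818 \cdot 3 = 4 \left(-24 + 28\right) + 17454 = 4 \cdot 4 + 17454 = 16 + 17454 = 17470$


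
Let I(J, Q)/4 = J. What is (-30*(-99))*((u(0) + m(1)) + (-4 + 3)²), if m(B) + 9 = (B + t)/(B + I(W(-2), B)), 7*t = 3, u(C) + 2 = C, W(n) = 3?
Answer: -2673000/91 ≈ -29374.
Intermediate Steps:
I(J, Q) = 4*J
u(C) = -2 + C
t = 3/7 (t = (⅐)*3 = 3/7 ≈ 0.42857)
m(B) = -9 + (3/7 + B)/(12 + B) (m(B) = -9 + (B + 3/7)/(B + 4*3) = -9 + (3/7 + B)/(B + 12) = -9 + (3/7 + B)/(12 + B))
(-30*(-99))*((u(0) + m(1)) + (-4 + 3)²) = (-30*(-99))*(((-2 + 0) + (-753 - 56*1)/(7*(12 + 1))) + (-4 + 3)²) = 2970*((-2 + (⅐)*(-753 - 56)/13) + (-1)²) = 2970*((-2 + (⅐)*(1/13)*(-809)) + 1) = 2970*((-2 - 809/91) + 1) = 2970*(-991/91 + 1) = 2970*(-900/91) = -2673000/91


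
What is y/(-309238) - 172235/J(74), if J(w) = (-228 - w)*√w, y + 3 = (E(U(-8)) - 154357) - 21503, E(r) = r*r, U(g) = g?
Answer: 175799/309238 + 4655*√74/604 ≈ 66.866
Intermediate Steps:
E(r) = r²
y = -175799 (y = -3 + (((-8)² - 154357) - 21503) = -3 + ((64 - 154357) - 21503) = -3 + (-154293 - 21503) = -3 - 175796 = -175799)
J(w) = √w*(-228 - w)
y/(-309238) - 172235/J(74) = -175799/(-309238) - 172235*√74/(74*(-228 - 1*74)) = -175799*(-1/309238) - 172235*√74/(74*(-228 - 74)) = 175799/309238 - 172235*(-√74/22348) = 175799/309238 - (-4655)*√74/604 = 175799/309238 + 4655*√74/604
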